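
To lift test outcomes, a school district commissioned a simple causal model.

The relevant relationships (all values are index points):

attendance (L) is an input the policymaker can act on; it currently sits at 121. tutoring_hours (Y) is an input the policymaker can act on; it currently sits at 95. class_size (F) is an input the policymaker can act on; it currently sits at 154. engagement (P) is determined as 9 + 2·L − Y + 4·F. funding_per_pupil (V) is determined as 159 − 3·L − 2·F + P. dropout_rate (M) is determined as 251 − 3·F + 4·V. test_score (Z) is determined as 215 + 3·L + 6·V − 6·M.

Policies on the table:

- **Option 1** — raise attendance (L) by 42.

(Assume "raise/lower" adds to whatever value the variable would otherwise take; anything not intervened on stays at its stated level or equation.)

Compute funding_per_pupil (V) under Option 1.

Option 1 (L + 42):
  L = 121 + 42 = 163
  Y = 95
  F = 154
  P = 9 + 2·163 − 95 + 4·154 = 856
  V = 159 − 3·163 − 2·154 + 856 = 218

218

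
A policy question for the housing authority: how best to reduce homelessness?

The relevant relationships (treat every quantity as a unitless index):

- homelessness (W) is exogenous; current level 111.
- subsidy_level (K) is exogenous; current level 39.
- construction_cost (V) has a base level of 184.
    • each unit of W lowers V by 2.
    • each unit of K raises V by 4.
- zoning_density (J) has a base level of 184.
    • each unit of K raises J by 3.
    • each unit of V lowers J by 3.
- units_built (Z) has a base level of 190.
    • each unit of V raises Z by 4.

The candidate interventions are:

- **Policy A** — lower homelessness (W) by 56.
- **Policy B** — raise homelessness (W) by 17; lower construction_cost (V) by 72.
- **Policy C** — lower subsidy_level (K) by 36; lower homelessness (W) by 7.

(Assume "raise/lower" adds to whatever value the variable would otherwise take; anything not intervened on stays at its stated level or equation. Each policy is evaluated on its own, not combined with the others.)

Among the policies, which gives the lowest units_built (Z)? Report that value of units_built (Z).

Policy A (W − 56):
  W = 111 − 56 = 55
  K = 39
  V = 184 − 2·55 + 4·39 = 230
  Z = 190 + 4·230 = 1110
Policy B (W + 17, V − 72):
  W = 111 + 17 = 128
  K = 39
  V = 184 − 2·128 + 4·39 (−72 from intervention) = 12
  Z = 190 + 4·12 = 238
Policy C (K − 36, W − 7):
  W = 111 − 7 = 104
  K = 39 − 36 = 3
  V = 184 − 2·104 + 4·3 = -12
  Z = 190 + 4·(-12) = 142
Comparing — Policy A: Z=1110, Policy B: Z=238, Policy C: Z=142. Lowest is 142 (Policy C).

142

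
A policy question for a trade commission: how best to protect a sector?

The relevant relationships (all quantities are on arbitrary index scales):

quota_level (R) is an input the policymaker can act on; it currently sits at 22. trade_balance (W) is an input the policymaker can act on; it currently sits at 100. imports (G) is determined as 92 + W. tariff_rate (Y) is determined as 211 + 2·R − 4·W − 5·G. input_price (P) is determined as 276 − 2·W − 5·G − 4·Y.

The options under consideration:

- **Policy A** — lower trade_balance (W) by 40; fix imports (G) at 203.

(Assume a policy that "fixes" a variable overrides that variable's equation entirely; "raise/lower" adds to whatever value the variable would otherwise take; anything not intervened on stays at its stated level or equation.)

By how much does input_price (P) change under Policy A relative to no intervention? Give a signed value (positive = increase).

-395

Baseline:
  R = 22
  W = 100
  G = 92 + 100 = 192
  Y = 211 + 2·22 − 4·100 − 5·192 = -1105
  P = 276 − 2·100 − 5·192 − 4·(-1105) = 3536
Policy A (W − 40, G := 203):
  R = 22
  W = 100 − 40 = 60
  G = 203
  Y = 211 + 2·22 − 4·60 − 5·203 = -1000
  P = 276 − 2·60 − 5·203 − 4·(-1000) = 3141
Change in P: 3141 − 3536 = -395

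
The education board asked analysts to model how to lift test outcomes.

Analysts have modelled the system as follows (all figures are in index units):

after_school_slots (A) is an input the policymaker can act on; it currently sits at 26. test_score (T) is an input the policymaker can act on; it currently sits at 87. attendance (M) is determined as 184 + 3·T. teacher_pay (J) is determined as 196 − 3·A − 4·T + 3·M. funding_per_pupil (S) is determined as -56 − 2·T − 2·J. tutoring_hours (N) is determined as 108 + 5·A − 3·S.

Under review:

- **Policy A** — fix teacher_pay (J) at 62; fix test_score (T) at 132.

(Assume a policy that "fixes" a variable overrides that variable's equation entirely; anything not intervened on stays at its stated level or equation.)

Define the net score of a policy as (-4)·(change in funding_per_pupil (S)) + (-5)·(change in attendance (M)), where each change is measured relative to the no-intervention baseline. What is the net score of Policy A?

Baseline:
  A = 26
  T = 87
  M = 184 + 3·87 = 445
  J = 196 − 3·26 − 4·87 + 3·445 = 1105
  S = -56 − 2·87 − 2·1105 = -2440
Policy A (J := 62, T := 132):
  A = 26
  T = 132
  M = 184 + 3·132 = 580
  J = 62
  S = -56 − 2·132 − 2·62 = -444
ΔS = -444 − (-2440) = 1996; ΔM = 580 − 445 = 135
Score = (-4)·1996 + (-5)·135 = -8659

-8659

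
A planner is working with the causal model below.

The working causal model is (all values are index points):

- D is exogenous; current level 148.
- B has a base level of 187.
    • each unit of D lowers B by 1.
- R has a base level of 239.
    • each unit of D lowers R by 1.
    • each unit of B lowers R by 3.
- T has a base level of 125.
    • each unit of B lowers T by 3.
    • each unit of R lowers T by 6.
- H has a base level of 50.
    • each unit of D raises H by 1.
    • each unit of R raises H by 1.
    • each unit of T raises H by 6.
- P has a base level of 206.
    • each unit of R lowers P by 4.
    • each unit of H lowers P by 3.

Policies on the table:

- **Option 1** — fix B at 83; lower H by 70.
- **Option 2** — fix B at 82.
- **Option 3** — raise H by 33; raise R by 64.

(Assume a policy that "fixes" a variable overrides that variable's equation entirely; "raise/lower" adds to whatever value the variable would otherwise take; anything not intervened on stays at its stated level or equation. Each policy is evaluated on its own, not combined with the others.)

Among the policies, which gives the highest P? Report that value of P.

Option 1 (B := 83, H − 70):
  D = 148
  B = 83
  R = 239 − 148 − 3·83 = -158
  T = 125 − 3·83 − 6·(-158) = 824
  H = 50 + 148 + (-158) + 6·824 (−70 from intervention) = 4914
  P = 206 − 4·(-158) − 3·4914 = -13904
Option 2 (B := 82):
  D = 148
  B = 82
  R = 239 − 148 − 3·82 = -155
  T = 125 − 3·82 − 6·(-155) = 809
  H = 50 + 148 + (-155) + 6·809 = 4897
  P = 206 − 4·(-155) − 3·4897 = -13865
Option 3 (H + 33, R + 64):
  D = 148
  B = 187 − 148 = 39
  R = 239 − 148 − 3·39 (+64 from intervention) = 38
  T = 125 − 3·39 − 6·38 = -220
  H = 50 + 148 + 38 + 6·(-220) (+33 from intervention) = -1051
  P = 206 − 4·38 − 3·(-1051) = 3207
Comparing — Option 1: P=-13904, Option 2: P=-13865, Option 3: P=3207. Highest is 3207 (Option 3).

3207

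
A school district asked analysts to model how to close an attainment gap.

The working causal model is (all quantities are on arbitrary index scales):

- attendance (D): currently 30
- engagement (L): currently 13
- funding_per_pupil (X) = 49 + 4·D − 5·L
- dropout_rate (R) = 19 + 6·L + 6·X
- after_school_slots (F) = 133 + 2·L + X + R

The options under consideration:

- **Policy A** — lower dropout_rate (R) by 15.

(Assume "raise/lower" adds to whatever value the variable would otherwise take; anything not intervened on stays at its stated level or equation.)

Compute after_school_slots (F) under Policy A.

Policy A (R − 15):
  D = 30
  L = 13
  X = 49 + 4·30 − 5·13 = 104
  R = 19 + 6·13 + 6·104 (−15 from intervention) = 706
  F = 133 + 2·13 + 104 + 706 = 969

969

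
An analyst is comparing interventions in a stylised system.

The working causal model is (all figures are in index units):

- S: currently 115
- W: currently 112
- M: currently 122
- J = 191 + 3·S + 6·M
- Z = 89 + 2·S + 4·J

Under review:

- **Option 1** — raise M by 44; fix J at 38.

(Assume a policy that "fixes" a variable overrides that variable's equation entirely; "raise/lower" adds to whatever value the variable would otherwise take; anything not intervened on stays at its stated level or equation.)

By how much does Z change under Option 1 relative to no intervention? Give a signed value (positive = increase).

Baseline:
  S = 115
  M = 122
  J = 191 + 3·115 + 6·122 = 1268
  Z = 89 + 2·115 + 4·1268 = 5391
Option 1 (M + 44, J := 38):
  S = 115
  M = 122 + 44 = 166
  J = 38
  Z = 89 + 2·115 + 4·38 = 471
Change in Z: 471 − 5391 = -4920

-4920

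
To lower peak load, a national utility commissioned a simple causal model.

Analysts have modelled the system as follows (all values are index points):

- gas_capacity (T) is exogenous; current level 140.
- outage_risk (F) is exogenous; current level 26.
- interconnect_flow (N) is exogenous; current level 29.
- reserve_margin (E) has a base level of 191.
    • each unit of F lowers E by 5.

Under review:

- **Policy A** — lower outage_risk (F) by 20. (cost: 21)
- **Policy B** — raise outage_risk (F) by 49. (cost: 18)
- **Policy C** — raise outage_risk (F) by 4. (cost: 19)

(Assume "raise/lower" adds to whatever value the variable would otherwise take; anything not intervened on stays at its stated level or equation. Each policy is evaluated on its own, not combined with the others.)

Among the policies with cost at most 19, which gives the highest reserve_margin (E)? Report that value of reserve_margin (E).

Policy B (F + 49):
  F = 26 + 49 = 75
  E = 191 − 5·75 = -184
Policy C (F + 4):
  F = 26 + 4 = 30
  E = 191 − 5·30 = 41
Comparing — Policy B: E=-184, Policy C: E=41. Highest is 41 (Policy C).

41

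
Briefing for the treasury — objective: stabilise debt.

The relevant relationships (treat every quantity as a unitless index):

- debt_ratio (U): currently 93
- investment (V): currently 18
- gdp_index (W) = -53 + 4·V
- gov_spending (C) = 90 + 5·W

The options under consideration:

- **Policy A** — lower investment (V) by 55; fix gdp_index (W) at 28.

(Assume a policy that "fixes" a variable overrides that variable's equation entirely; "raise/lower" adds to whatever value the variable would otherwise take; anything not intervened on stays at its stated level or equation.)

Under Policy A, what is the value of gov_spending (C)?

230

Policy A (V − 55, W := 28):
  V = 18 − 55 = -37
  W = 28
  C = 90 + 5·28 = 230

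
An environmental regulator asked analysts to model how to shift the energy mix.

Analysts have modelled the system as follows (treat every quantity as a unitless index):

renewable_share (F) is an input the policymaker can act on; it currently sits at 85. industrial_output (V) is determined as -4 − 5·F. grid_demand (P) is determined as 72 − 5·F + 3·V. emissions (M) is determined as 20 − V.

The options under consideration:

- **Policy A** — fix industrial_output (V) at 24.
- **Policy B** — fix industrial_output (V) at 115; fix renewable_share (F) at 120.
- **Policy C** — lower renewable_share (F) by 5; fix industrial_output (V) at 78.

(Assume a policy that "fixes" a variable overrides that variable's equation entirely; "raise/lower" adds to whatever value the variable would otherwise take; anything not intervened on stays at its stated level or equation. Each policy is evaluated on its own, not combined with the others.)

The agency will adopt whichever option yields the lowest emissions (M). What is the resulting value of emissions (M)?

Policy A (V := 24):
  F = 85
  V = 24
  M = 20 − 24 = -4
Policy B (V := 115, F := 120):
  F = 120
  V = 115
  M = 20 − 115 = -95
Policy C (F − 5, V := 78):
  F = 85 − 5 = 80
  V = 78
  M = 20 − 78 = -58
Comparing — Policy A: M=-4, Policy B: M=-95, Policy C: M=-58. Lowest is -95 (Policy B).

-95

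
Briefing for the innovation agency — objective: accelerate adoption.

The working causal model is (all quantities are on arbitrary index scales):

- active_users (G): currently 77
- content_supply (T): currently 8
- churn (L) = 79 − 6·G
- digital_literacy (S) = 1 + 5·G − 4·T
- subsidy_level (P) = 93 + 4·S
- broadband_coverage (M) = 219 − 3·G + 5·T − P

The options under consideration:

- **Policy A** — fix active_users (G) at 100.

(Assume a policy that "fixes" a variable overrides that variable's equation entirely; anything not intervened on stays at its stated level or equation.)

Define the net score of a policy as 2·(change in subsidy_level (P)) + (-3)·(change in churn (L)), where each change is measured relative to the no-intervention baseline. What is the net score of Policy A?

Baseline:
  G = 77
  T = 8
  L = 79 − 6·77 = -383
  S = 1 + 5·77 − 4·8 = 354
  P = 93 + 4·354 = 1509
Policy A (G := 100):
  G = 100
  T = 8
  L = 79 − 6·100 = -521
  S = 1 + 5·100 − 4·8 = 469
  P = 93 + 4·469 = 1969
ΔP = 1969 − 1509 = 460; ΔL = -521 − (-383) = -138
Score = 2·460 + (-3)·(-138) = 1334

1334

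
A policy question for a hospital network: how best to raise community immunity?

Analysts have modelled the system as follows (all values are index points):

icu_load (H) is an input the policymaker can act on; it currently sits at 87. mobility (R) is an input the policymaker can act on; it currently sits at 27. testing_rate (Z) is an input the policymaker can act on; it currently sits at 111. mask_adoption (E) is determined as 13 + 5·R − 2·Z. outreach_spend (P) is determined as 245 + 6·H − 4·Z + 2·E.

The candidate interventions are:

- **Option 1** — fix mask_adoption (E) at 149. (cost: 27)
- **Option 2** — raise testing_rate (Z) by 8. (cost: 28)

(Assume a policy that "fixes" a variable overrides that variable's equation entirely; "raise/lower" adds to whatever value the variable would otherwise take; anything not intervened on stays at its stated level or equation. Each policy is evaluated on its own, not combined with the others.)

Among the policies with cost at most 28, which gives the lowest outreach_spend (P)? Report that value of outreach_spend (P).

Option 1 (E := 149):
  H = 87
  R = 27
  Z = 111
  E = 149
  P = 245 + 6·87 − 4·111 + 2·149 = 621
Option 2 (Z + 8):
  H = 87
  R = 27
  Z = 111 + 8 = 119
  E = 13 + 5·27 − 2·119 = -90
  P = 245 + 6·87 − 4·119 + 2·(-90) = 111
Comparing — Option 1: P=621, Option 2: P=111. Lowest is 111 (Option 2).

111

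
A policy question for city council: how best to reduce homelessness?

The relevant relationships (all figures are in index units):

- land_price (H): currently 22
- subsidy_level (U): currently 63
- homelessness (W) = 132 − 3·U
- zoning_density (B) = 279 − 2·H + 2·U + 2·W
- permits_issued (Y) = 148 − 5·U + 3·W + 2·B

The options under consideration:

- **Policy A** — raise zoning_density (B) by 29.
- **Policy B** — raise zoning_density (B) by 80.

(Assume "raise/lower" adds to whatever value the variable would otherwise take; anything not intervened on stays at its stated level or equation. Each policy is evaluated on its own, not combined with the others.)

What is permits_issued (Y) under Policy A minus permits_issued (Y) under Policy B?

Policy A (B + 29):
  H = 22
  U = 63
  W = 132 − 3·63 = -57
  B = 279 − 2·22 + 2·63 + 2·(-57) (+29 from intervention) = 276
  Y = 148 − 5·63 + 3·(-57) + 2·276 = 214
Policy B (B + 80):
  H = 22
  U = 63
  W = 132 − 3·63 = -57
  B = 279 − 2·22 + 2·63 + 2·(-57) (+80 from intervention) = 327
  Y = 148 − 5·63 + 3·(-57) + 2·327 = 316
Y: 214 − 316 = -102

-102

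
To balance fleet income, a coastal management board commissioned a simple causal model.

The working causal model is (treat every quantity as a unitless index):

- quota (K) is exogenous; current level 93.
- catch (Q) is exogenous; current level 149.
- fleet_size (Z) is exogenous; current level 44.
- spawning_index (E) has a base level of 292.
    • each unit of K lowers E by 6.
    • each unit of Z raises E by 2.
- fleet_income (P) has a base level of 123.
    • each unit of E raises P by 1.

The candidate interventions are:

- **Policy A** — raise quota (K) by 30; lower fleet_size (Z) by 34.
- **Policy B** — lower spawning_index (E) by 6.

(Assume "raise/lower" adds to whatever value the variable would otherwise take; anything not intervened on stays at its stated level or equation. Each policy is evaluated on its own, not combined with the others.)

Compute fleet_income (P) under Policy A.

Policy A (K + 30, Z − 34):
  K = 93 + 30 = 123
  Z = 44 − 34 = 10
  E = 292 − 6·123 + 2·10 = -426
  P = 123 + (-426) = -303

-303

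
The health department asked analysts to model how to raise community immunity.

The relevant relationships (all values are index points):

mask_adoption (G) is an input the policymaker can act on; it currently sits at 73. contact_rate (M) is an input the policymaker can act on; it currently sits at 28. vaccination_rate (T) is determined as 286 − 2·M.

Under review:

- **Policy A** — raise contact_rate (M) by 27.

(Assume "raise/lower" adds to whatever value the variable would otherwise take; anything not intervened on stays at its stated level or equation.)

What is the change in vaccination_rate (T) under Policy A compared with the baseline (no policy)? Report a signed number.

-54

Baseline:
  M = 28
  T = 286 − 2·28 = 230
Policy A (M + 27):
  M = 28 + 27 = 55
  T = 286 − 2·55 = 176
Change in T: 176 − 230 = -54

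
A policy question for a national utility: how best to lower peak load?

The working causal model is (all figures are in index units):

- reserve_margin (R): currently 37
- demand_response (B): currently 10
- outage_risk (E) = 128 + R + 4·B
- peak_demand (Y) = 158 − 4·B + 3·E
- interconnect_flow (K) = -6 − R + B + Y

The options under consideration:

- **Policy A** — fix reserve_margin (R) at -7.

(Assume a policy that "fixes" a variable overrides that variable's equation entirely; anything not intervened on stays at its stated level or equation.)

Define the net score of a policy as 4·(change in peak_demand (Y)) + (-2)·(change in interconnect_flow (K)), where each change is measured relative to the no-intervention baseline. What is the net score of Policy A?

Baseline:
  R = 37
  B = 10
  E = 128 + 37 + 4·10 = 205
  Y = 158 − 4·10 + 3·205 = 733
  K = -6 − 37 + 10 + 733 = 700
Policy A (R := -7):
  R = -7
  B = 10
  E = 128 + (-7) + 4·10 = 161
  Y = 158 − 4·10 + 3·161 = 601
  K = -6 − (-7) + 10 + 601 = 612
ΔY = 601 − 733 = -132; ΔK = 612 − 700 = -88
Score = 4·(-132) + (-2)·(-88) = -352

-352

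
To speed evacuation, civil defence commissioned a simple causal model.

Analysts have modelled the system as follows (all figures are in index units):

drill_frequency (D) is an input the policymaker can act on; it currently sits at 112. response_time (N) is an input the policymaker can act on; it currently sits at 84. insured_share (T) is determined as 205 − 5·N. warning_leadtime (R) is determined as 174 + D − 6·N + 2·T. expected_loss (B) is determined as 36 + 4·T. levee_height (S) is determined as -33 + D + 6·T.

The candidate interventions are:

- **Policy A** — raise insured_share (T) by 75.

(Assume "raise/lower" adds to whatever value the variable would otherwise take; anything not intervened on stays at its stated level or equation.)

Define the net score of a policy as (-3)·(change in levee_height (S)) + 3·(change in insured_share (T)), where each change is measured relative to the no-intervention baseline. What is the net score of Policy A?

Baseline:
  D = 112
  N = 84
  T = 205 − 5·84 = -215
  S = -33 + 112 + 6·(-215) = -1211
Policy A (T + 75):
  D = 112
  N = 84
  T = 205 − 5·84 (+75 from intervention) = -140
  S = -33 + 112 + 6·(-140) = -761
ΔS = -761 − (-1211) = 450; ΔT = -140 − (-215) = 75
Score = (-3)·450 + 3·75 = -1125

-1125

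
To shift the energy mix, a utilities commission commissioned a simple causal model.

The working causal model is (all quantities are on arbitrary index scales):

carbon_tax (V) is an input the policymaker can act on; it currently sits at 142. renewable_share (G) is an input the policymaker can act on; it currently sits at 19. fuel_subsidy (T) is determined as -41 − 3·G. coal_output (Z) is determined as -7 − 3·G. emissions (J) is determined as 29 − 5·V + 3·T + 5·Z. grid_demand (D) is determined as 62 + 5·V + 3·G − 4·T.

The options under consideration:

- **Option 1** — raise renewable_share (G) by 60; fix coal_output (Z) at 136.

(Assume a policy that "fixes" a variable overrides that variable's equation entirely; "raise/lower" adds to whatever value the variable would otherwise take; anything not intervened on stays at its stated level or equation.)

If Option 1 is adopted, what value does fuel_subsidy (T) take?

Option 1 (G + 60, Z := 136):
  G = 19 + 60 = 79
  T = -41 − 3·79 = -278

-278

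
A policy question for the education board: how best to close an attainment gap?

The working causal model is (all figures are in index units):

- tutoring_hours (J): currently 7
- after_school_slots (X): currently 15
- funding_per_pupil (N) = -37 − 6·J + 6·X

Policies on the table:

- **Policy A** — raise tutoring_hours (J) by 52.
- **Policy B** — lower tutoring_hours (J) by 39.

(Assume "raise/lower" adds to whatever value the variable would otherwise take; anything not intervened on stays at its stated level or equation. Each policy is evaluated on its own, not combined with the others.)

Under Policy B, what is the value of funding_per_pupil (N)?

245

Policy B (J − 39):
  J = 7 − 39 = -32
  X = 15
  N = -37 − 6·(-32) + 6·15 = 245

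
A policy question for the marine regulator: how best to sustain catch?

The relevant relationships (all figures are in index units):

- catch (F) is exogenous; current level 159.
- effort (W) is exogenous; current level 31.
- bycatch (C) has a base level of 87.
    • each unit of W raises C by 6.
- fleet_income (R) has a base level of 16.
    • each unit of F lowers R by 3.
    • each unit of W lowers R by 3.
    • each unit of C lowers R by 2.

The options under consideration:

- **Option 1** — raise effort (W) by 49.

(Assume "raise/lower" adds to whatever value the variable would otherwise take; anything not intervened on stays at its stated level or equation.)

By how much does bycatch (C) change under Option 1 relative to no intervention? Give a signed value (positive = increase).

294

Baseline:
  W = 31
  C = 87 + 6·31 = 273
Option 1 (W + 49):
  W = 31 + 49 = 80
  C = 87 + 6·80 = 567
Change in C: 567 − 273 = 294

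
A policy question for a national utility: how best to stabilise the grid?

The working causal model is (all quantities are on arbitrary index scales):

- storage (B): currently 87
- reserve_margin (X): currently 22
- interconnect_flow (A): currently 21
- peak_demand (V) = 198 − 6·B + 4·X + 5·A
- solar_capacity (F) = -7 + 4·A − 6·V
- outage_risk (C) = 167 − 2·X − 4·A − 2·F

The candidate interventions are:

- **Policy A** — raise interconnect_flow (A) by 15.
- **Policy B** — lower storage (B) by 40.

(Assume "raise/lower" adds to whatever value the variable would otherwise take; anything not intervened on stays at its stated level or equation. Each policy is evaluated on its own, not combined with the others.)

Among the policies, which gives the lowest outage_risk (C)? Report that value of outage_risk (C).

Policy A (A + 15):
  B = 87
  X = 22
  A = 21 + 15 = 36
  V = 198 − 6·87 + 4·22 + 5·36 = -56
  F = -7 + 4·36 − 6·(-56) = 473
  C = 167 − 2·22 − 4·36 − 2·473 = -967
Policy B (B − 40):
  B = 87 − 40 = 47
  X = 22
  A = 21
  V = 198 − 6·47 + 4·22 + 5·21 = 109
  F = -7 + 4·21 − 6·109 = -577
  C = 167 − 2·22 − 4·21 − 2·(-577) = 1193
Comparing — Policy A: C=-967, Policy B: C=1193. Lowest is -967 (Policy A).

-967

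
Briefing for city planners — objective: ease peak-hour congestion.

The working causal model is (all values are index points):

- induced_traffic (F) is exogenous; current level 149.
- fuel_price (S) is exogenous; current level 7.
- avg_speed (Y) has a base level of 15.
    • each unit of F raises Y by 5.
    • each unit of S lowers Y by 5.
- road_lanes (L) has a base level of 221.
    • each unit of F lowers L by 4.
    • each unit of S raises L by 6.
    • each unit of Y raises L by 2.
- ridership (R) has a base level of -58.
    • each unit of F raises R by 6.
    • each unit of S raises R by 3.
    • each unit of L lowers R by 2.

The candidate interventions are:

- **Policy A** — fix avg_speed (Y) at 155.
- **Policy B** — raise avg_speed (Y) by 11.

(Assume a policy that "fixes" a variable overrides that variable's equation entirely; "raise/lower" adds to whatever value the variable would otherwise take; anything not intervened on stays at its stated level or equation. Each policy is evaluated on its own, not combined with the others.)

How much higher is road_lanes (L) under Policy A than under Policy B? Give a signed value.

Policy A (Y := 155):
  F = 149
  S = 7
  Y = 155
  L = 221 − 4·149 + 6·7 + 2·155 = -23
Policy B (Y + 11):
  F = 149
  S = 7
  Y = 15 + 5·149 − 5·7 (+11 from intervention) = 736
  L = 221 − 4·149 + 6·7 + 2·736 = 1139
L: -23 − 1139 = -1162

-1162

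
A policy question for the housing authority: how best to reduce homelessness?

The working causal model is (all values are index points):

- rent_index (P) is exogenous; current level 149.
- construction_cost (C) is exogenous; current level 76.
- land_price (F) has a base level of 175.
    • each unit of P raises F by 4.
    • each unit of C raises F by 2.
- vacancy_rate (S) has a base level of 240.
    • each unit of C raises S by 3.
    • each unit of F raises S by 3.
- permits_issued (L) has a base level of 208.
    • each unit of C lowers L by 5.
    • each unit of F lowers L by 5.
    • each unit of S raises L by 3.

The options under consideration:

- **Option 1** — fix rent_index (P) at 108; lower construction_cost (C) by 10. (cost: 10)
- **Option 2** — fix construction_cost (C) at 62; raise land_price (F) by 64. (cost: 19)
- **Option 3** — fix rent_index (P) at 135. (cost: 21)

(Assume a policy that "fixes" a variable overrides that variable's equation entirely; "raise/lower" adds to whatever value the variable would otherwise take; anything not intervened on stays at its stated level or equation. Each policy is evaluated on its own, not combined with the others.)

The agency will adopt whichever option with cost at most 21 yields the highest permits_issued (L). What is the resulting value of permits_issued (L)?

5012

Option 1 (P := 108, C − 10):
  P = 108
  C = 76 − 10 = 66
  F = 175 + 4·108 + 2·66 = 739
  S = 240 + 3·66 + 3·739 = 2655
  L = 208 − 5·66 − 5·739 + 3·2655 = 4148
Option 2 (C := 62, F + 64):
  P = 149
  C = 62
  F = 175 + 4·149 + 2·62 (+64 from intervention) = 959
  S = 240 + 3·62 + 3·959 = 3303
  L = 208 − 5·62 − 5·959 + 3·3303 = 5012
Option 3 (P := 135):
  P = 135
  C = 76
  F = 175 + 4·135 + 2·76 = 867
  S = 240 + 3·76 + 3·867 = 3069
  L = 208 − 5·76 − 5·867 + 3·3069 = 4700
Comparing — Option 1: L=4148, Option 2: L=5012, Option 3: L=4700. Highest is 5012 (Option 2).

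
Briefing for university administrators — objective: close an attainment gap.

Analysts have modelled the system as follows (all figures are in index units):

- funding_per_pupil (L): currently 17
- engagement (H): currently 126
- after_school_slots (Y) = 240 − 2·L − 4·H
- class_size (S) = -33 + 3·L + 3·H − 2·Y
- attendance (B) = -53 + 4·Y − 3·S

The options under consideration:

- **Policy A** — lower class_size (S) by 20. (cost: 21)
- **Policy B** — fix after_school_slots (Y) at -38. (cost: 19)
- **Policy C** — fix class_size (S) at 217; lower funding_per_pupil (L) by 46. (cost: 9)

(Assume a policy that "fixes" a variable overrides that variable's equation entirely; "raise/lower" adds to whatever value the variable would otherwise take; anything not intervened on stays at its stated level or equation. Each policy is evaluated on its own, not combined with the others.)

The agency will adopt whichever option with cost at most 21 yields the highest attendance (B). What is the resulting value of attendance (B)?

-1528

Policy A (S − 20):
  L = 17
  H = 126
  Y = 240 − 2·17 − 4·126 = -298
  S = -33 + 3·17 + 3·126 − 2·(-298) (−20 from intervention) = 972
  B = -53 + 4·(-298) − 3·972 = -4161
Policy B (Y := -38):
  L = 17
  H = 126
  Y = -38
  S = -33 + 3·17 + 3·126 − 2·(-38) = 472
  B = -53 + 4·(-38) − 3·472 = -1621
Policy C (S := 217, L − 46):
  L = 17 − 46 = -29
  H = 126
  Y = 240 − 2·(-29) − 4·126 = -206
  S = 217
  B = -53 + 4·(-206) − 3·217 = -1528
Comparing — Policy A: B=-4161, Policy B: B=-1621, Policy C: B=-1528. Highest is -1528 (Policy C).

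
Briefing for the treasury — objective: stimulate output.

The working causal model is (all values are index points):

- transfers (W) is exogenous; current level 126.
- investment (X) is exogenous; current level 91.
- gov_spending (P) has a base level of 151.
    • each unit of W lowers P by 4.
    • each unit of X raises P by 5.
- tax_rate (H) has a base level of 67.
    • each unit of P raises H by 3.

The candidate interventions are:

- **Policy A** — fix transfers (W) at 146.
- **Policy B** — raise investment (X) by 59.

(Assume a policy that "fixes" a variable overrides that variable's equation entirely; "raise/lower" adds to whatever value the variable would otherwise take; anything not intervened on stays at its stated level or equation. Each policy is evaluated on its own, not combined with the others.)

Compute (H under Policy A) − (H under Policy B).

-1125

Policy A (W := 146):
  W = 146
  X = 91
  P = 151 − 4·146 + 5·91 = 22
  H = 67 + 3·22 = 133
Policy B (X + 59):
  W = 126
  X = 91 + 59 = 150
  P = 151 − 4·126 + 5·150 = 397
  H = 67 + 3·397 = 1258
H: 133 − 1258 = -1125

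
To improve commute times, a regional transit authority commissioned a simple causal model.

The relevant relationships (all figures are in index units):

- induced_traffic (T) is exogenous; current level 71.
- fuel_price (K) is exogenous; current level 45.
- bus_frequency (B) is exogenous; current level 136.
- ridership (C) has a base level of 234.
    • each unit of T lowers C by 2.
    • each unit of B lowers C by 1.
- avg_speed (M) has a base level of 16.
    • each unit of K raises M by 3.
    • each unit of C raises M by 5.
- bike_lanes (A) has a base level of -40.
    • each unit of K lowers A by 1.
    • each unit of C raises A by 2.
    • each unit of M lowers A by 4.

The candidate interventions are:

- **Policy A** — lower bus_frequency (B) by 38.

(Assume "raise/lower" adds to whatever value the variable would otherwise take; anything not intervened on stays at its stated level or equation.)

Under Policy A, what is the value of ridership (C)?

-6

Policy A (B − 38):
  T = 71
  B = 136 − 38 = 98
  C = 234 − 2·71 − 98 = -6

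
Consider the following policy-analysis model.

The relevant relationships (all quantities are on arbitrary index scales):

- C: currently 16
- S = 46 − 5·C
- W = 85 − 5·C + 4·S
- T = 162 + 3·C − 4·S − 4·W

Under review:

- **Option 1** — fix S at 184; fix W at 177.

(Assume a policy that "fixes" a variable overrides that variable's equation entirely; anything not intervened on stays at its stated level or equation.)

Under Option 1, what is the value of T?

Option 1 (S := 184, W := 177):
  C = 16
  S = 184
  W = 177
  T = 162 + 3·16 − 4·184 − 4·177 = -1234

-1234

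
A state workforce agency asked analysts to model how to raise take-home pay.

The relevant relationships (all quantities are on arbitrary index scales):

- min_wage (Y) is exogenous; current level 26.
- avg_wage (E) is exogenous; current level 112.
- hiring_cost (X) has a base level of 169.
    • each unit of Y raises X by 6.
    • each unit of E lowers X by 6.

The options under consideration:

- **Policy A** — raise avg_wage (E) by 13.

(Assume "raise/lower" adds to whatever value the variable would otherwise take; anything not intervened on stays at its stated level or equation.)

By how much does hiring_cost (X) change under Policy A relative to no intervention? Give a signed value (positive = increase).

Baseline:
  Y = 26
  E = 112
  X = 169 + 6·26 − 6·112 = -347
Policy A (E + 13):
  Y = 26
  E = 112 + 13 = 125
  X = 169 + 6·26 − 6·125 = -425
Change in X: -425 − (-347) = -78

-78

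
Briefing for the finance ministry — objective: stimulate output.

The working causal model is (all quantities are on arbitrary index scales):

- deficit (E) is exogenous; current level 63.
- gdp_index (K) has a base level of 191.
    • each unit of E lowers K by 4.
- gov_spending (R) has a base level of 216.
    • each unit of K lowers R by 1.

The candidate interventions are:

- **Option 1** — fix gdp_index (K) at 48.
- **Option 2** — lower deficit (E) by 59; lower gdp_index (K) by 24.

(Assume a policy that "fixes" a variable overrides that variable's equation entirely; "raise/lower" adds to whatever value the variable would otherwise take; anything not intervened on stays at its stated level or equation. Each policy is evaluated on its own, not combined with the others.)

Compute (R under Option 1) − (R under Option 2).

103

Option 1 (K := 48):
  E = 63
  K = 48
  R = 216 − 48 = 168
Option 2 (E − 59, K − 24):
  E = 63 − 59 = 4
  K = 191 − 4·4 (−24 from intervention) = 151
  R = 216 − 151 = 65
R: 168 − 65 = 103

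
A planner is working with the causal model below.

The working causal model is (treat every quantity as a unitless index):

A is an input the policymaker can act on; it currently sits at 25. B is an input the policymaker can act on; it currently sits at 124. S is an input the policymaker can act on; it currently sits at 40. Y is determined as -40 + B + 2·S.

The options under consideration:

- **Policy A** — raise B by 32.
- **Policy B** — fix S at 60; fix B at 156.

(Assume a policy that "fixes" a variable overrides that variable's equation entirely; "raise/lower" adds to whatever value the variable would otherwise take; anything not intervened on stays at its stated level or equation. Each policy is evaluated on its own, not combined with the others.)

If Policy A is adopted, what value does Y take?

Policy A (B + 32):
  B = 124 + 32 = 156
  S = 40
  Y = -40 + 156 + 2·40 = 196

196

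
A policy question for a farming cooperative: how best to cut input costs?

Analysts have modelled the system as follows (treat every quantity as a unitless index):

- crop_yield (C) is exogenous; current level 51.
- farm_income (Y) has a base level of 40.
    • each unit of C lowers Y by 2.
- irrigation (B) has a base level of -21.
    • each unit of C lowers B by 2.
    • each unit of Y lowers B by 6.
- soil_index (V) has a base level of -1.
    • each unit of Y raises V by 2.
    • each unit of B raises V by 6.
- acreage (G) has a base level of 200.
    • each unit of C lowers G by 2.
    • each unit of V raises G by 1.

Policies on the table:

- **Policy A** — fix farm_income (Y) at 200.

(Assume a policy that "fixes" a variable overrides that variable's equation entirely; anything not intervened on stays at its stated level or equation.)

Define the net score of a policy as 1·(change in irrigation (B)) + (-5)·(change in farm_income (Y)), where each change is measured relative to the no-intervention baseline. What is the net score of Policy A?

Baseline:
  C = 51
  Y = 40 − 2·51 = -62
  B = -21 − 2·51 − 6·(-62) = 249
Policy A (Y := 200):
  C = 51
  Y = 200
  B = -21 − 2·51 − 6·200 = -1323
ΔB = -1323 − 249 = -1572; ΔY = 200 − (-62) = 262
Score = 1·(-1572) + (-5)·262 = -2882

-2882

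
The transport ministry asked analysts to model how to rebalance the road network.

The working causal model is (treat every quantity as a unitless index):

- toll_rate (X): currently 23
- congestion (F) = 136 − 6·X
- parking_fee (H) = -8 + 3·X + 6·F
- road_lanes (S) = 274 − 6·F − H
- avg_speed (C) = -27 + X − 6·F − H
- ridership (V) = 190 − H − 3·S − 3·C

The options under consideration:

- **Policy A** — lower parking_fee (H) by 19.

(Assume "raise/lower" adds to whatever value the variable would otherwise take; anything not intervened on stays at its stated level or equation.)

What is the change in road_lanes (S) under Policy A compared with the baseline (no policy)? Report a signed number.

19

Baseline:
  X = 23
  F = 136 − 6·23 = -2
  H = -8 + 3·23 + 6·(-2) = 49
  S = 274 − 6·(-2) − 49 = 237
Policy A (H − 19):
  X = 23
  F = 136 − 6·23 = -2
  H = -8 + 3·23 + 6·(-2) (−19 from intervention) = 30
  S = 274 − 6·(-2) − 30 = 256
Change in S: 256 − 237 = 19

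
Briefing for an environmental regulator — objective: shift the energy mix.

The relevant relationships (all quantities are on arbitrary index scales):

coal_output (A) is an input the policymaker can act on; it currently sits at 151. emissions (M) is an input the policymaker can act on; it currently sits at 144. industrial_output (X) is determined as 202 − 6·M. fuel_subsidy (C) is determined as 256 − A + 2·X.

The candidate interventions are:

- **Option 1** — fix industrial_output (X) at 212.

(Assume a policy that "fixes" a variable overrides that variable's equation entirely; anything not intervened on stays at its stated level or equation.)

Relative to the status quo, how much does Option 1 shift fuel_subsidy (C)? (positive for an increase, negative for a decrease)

1748

Baseline:
  A = 151
  M = 144
  X = 202 − 6·144 = -662
  C = 256 − 151 + 2·(-662) = -1219
Option 1 (X := 212):
  A = 151
  M = 144
  X = 212
  C = 256 − 151 + 2·212 = 529
Change in C: 529 − (-1219) = 1748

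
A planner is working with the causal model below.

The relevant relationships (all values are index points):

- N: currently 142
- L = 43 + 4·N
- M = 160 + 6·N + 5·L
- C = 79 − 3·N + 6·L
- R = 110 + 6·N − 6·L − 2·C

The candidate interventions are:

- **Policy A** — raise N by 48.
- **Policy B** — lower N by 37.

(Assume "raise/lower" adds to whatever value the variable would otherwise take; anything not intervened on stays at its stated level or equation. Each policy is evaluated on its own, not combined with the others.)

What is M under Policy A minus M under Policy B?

Policy A (N + 48):
  N = 142 + 48 = 190
  L = 43 + 4·190 = 803
  M = 160 + 6·190 + 5·803 = 5315
Policy B (N − 37):
  N = 142 − 37 = 105
  L = 43 + 4·105 = 463
  M = 160 + 6·105 + 5·463 = 3105
M: 5315 − 3105 = 2210

2210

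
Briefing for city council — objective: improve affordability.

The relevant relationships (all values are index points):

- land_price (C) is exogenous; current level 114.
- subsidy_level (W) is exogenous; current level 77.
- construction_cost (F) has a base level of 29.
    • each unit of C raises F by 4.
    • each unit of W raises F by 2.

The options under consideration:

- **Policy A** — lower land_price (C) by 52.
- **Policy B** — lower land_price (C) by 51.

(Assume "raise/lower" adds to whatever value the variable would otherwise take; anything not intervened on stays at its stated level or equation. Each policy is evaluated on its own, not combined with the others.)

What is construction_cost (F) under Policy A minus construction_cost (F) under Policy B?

-4

Policy A (C − 52):
  C = 114 − 52 = 62
  W = 77
  F = 29 + 4·62 + 2·77 = 431
Policy B (C − 51):
  C = 114 − 51 = 63
  W = 77
  F = 29 + 4·63 + 2·77 = 435
F: 431 − 435 = -4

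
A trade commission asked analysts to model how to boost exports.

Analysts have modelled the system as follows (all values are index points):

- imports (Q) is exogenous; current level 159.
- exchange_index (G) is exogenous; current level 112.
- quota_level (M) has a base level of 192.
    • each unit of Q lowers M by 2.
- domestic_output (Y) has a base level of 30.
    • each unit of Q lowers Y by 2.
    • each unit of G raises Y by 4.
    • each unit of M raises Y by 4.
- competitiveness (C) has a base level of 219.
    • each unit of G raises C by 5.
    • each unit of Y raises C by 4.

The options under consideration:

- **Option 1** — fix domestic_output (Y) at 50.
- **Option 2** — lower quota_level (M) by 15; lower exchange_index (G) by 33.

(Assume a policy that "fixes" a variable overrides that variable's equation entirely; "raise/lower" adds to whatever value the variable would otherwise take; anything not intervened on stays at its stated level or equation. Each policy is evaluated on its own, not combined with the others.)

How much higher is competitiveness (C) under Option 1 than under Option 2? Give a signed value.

Option 1 (Y := 50):
  Q = 159
  G = 112
  M = 192 − 2·159 = -126
  Y = 50
  C = 219 + 5·112 + 4·50 = 979
Option 2 (M − 15, G − 33):
  Q = 159
  G = 112 − 33 = 79
  M = 192 − 2·159 (−15 from intervention) = -141
  Y = 30 − 2·159 + 4·79 + 4·(-141) = -536
  C = 219 + 5·79 + 4·(-536) = -1530
C: 979 − (-1530) = 2509

2509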